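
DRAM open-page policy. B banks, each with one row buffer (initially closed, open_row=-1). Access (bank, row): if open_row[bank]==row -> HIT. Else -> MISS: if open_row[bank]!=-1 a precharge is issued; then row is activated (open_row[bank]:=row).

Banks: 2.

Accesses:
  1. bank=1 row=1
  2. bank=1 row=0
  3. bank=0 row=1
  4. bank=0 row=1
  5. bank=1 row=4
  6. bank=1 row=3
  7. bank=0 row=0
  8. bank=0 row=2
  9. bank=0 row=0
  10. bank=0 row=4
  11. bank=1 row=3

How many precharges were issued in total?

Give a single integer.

Acc 1: bank1 row1 -> MISS (open row1); precharges=0
Acc 2: bank1 row0 -> MISS (open row0); precharges=1
Acc 3: bank0 row1 -> MISS (open row1); precharges=1
Acc 4: bank0 row1 -> HIT
Acc 5: bank1 row4 -> MISS (open row4); precharges=2
Acc 6: bank1 row3 -> MISS (open row3); precharges=3
Acc 7: bank0 row0 -> MISS (open row0); precharges=4
Acc 8: bank0 row2 -> MISS (open row2); precharges=5
Acc 9: bank0 row0 -> MISS (open row0); precharges=6
Acc 10: bank0 row4 -> MISS (open row4); precharges=7
Acc 11: bank1 row3 -> HIT

Answer: 7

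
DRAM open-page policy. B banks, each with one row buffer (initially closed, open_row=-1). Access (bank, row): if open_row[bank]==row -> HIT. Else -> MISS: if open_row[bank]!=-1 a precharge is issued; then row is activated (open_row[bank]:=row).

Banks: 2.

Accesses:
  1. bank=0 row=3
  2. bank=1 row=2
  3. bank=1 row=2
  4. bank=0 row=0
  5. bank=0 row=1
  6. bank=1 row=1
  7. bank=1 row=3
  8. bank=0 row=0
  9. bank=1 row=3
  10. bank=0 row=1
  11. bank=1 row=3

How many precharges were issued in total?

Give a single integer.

Acc 1: bank0 row3 -> MISS (open row3); precharges=0
Acc 2: bank1 row2 -> MISS (open row2); precharges=0
Acc 3: bank1 row2 -> HIT
Acc 4: bank0 row0 -> MISS (open row0); precharges=1
Acc 5: bank0 row1 -> MISS (open row1); precharges=2
Acc 6: bank1 row1 -> MISS (open row1); precharges=3
Acc 7: bank1 row3 -> MISS (open row3); precharges=4
Acc 8: bank0 row0 -> MISS (open row0); precharges=5
Acc 9: bank1 row3 -> HIT
Acc 10: bank0 row1 -> MISS (open row1); precharges=6
Acc 11: bank1 row3 -> HIT

Answer: 6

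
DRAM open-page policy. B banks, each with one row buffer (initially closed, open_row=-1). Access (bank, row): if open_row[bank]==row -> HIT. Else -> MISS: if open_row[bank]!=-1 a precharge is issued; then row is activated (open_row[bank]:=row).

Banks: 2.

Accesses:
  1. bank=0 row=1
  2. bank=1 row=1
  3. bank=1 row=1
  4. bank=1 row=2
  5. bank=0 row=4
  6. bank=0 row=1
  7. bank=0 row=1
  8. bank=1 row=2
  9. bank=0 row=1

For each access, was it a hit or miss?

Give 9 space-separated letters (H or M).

Acc 1: bank0 row1 -> MISS (open row1); precharges=0
Acc 2: bank1 row1 -> MISS (open row1); precharges=0
Acc 3: bank1 row1 -> HIT
Acc 4: bank1 row2 -> MISS (open row2); precharges=1
Acc 5: bank0 row4 -> MISS (open row4); precharges=2
Acc 6: bank0 row1 -> MISS (open row1); precharges=3
Acc 7: bank0 row1 -> HIT
Acc 8: bank1 row2 -> HIT
Acc 9: bank0 row1 -> HIT

Answer: M M H M M M H H H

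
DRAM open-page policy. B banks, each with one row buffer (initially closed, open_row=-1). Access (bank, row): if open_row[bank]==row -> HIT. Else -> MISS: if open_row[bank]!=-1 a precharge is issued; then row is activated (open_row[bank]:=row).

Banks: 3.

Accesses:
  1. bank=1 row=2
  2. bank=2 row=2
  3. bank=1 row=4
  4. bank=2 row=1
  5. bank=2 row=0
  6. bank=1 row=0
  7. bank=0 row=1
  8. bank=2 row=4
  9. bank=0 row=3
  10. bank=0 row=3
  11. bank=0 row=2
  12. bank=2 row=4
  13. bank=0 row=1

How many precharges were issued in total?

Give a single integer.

Answer: 8

Derivation:
Acc 1: bank1 row2 -> MISS (open row2); precharges=0
Acc 2: bank2 row2 -> MISS (open row2); precharges=0
Acc 3: bank1 row4 -> MISS (open row4); precharges=1
Acc 4: bank2 row1 -> MISS (open row1); precharges=2
Acc 5: bank2 row0 -> MISS (open row0); precharges=3
Acc 6: bank1 row0 -> MISS (open row0); precharges=4
Acc 7: bank0 row1 -> MISS (open row1); precharges=4
Acc 8: bank2 row4 -> MISS (open row4); precharges=5
Acc 9: bank0 row3 -> MISS (open row3); precharges=6
Acc 10: bank0 row3 -> HIT
Acc 11: bank0 row2 -> MISS (open row2); precharges=7
Acc 12: bank2 row4 -> HIT
Acc 13: bank0 row1 -> MISS (open row1); precharges=8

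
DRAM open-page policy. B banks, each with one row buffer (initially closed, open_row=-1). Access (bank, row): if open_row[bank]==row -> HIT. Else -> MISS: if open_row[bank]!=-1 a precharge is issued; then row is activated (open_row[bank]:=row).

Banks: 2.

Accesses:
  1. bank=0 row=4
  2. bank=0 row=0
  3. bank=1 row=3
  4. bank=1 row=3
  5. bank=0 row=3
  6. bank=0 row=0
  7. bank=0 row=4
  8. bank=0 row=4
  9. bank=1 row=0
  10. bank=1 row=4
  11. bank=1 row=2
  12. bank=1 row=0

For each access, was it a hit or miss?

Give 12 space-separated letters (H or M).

Acc 1: bank0 row4 -> MISS (open row4); precharges=0
Acc 2: bank0 row0 -> MISS (open row0); precharges=1
Acc 3: bank1 row3 -> MISS (open row3); precharges=1
Acc 4: bank1 row3 -> HIT
Acc 5: bank0 row3 -> MISS (open row3); precharges=2
Acc 6: bank0 row0 -> MISS (open row0); precharges=3
Acc 7: bank0 row4 -> MISS (open row4); precharges=4
Acc 8: bank0 row4 -> HIT
Acc 9: bank1 row0 -> MISS (open row0); precharges=5
Acc 10: bank1 row4 -> MISS (open row4); precharges=6
Acc 11: bank1 row2 -> MISS (open row2); precharges=7
Acc 12: bank1 row0 -> MISS (open row0); precharges=8

Answer: M M M H M M M H M M M M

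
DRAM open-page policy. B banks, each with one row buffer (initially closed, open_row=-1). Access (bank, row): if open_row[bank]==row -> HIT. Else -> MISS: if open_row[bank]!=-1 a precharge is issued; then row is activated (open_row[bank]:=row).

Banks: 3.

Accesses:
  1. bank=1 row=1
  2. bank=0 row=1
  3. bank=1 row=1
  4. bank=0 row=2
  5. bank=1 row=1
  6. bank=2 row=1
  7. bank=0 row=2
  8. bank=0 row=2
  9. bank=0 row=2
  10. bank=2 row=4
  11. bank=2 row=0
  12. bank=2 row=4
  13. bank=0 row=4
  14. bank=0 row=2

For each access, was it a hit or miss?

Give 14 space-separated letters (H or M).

Acc 1: bank1 row1 -> MISS (open row1); precharges=0
Acc 2: bank0 row1 -> MISS (open row1); precharges=0
Acc 3: bank1 row1 -> HIT
Acc 4: bank0 row2 -> MISS (open row2); precharges=1
Acc 5: bank1 row1 -> HIT
Acc 6: bank2 row1 -> MISS (open row1); precharges=1
Acc 7: bank0 row2 -> HIT
Acc 8: bank0 row2 -> HIT
Acc 9: bank0 row2 -> HIT
Acc 10: bank2 row4 -> MISS (open row4); precharges=2
Acc 11: bank2 row0 -> MISS (open row0); precharges=3
Acc 12: bank2 row4 -> MISS (open row4); precharges=4
Acc 13: bank0 row4 -> MISS (open row4); precharges=5
Acc 14: bank0 row2 -> MISS (open row2); precharges=6

Answer: M M H M H M H H H M M M M M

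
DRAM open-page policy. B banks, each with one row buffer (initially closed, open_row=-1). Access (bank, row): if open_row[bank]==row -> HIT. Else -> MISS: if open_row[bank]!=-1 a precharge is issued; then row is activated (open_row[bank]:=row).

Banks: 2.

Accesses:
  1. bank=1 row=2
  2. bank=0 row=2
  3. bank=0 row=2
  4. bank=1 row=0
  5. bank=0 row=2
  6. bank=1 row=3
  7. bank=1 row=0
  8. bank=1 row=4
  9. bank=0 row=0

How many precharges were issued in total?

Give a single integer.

Answer: 5

Derivation:
Acc 1: bank1 row2 -> MISS (open row2); precharges=0
Acc 2: bank0 row2 -> MISS (open row2); precharges=0
Acc 3: bank0 row2 -> HIT
Acc 4: bank1 row0 -> MISS (open row0); precharges=1
Acc 5: bank0 row2 -> HIT
Acc 6: bank1 row3 -> MISS (open row3); precharges=2
Acc 7: bank1 row0 -> MISS (open row0); precharges=3
Acc 8: bank1 row4 -> MISS (open row4); precharges=4
Acc 9: bank0 row0 -> MISS (open row0); precharges=5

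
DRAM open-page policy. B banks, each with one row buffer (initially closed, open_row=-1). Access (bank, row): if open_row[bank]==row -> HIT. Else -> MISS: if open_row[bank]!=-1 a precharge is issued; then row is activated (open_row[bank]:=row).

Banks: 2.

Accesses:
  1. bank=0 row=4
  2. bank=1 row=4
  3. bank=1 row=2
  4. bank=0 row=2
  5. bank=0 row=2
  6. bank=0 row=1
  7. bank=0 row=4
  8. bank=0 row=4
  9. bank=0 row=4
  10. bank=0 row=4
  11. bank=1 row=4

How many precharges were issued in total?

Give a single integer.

Acc 1: bank0 row4 -> MISS (open row4); precharges=0
Acc 2: bank1 row4 -> MISS (open row4); precharges=0
Acc 3: bank1 row2 -> MISS (open row2); precharges=1
Acc 4: bank0 row2 -> MISS (open row2); precharges=2
Acc 5: bank0 row2 -> HIT
Acc 6: bank0 row1 -> MISS (open row1); precharges=3
Acc 7: bank0 row4 -> MISS (open row4); precharges=4
Acc 8: bank0 row4 -> HIT
Acc 9: bank0 row4 -> HIT
Acc 10: bank0 row4 -> HIT
Acc 11: bank1 row4 -> MISS (open row4); precharges=5

Answer: 5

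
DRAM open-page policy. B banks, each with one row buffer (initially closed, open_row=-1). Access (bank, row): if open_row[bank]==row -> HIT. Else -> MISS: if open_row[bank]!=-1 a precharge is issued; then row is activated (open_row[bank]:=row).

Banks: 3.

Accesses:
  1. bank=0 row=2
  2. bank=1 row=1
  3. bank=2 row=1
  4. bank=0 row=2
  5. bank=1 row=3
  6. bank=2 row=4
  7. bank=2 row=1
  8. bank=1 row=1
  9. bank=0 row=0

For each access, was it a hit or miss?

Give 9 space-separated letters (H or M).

Acc 1: bank0 row2 -> MISS (open row2); precharges=0
Acc 2: bank1 row1 -> MISS (open row1); precharges=0
Acc 3: bank2 row1 -> MISS (open row1); precharges=0
Acc 4: bank0 row2 -> HIT
Acc 5: bank1 row3 -> MISS (open row3); precharges=1
Acc 6: bank2 row4 -> MISS (open row4); precharges=2
Acc 7: bank2 row1 -> MISS (open row1); precharges=3
Acc 8: bank1 row1 -> MISS (open row1); precharges=4
Acc 9: bank0 row0 -> MISS (open row0); precharges=5

Answer: M M M H M M M M M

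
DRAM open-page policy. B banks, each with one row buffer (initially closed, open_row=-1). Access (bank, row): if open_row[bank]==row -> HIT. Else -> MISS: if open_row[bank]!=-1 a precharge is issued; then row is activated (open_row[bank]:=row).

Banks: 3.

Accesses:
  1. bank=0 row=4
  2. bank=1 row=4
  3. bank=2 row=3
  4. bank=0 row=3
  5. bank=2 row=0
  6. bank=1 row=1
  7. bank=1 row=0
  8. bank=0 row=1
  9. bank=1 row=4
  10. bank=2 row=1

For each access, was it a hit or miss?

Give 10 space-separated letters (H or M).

Acc 1: bank0 row4 -> MISS (open row4); precharges=0
Acc 2: bank1 row4 -> MISS (open row4); precharges=0
Acc 3: bank2 row3 -> MISS (open row3); precharges=0
Acc 4: bank0 row3 -> MISS (open row3); precharges=1
Acc 5: bank2 row0 -> MISS (open row0); precharges=2
Acc 6: bank1 row1 -> MISS (open row1); precharges=3
Acc 7: bank1 row0 -> MISS (open row0); precharges=4
Acc 8: bank0 row1 -> MISS (open row1); precharges=5
Acc 9: bank1 row4 -> MISS (open row4); precharges=6
Acc 10: bank2 row1 -> MISS (open row1); precharges=7

Answer: M M M M M M M M M M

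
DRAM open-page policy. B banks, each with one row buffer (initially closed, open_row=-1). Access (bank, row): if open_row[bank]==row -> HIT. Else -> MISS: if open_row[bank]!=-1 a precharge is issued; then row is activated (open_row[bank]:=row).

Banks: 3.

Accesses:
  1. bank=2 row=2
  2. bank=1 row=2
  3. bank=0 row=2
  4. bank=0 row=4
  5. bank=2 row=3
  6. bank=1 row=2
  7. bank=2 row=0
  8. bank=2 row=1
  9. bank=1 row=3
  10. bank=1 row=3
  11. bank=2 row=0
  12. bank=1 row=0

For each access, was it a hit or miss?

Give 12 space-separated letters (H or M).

Answer: M M M M M H M M M H M M

Derivation:
Acc 1: bank2 row2 -> MISS (open row2); precharges=0
Acc 2: bank1 row2 -> MISS (open row2); precharges=0
Acc 3: bank0 row2 -> MISS (open row2); precharges=0
Acc 4: bank0 row4 -> MISS (open row4); precharges=1
Acc 5: bank2 row3 -> MISS (open row3); precharges=2
Acc 6: bank1 row2 -> HIT
Acc 7: bank2 row0 -> MISS (open row0); precharges=3
Acc 8: bank2 row1 -> MISS (open row1); precharges=4
Acc 9: bank1 row3 -> MISS (open row3); precharges=5
Acc 10: bank1 row3 -> HIT
Acc 11: bank2 row0 -> MISS (open row0); precharges=6
Acc 12: bank1 row0 -> MISS (open row0); precharges=7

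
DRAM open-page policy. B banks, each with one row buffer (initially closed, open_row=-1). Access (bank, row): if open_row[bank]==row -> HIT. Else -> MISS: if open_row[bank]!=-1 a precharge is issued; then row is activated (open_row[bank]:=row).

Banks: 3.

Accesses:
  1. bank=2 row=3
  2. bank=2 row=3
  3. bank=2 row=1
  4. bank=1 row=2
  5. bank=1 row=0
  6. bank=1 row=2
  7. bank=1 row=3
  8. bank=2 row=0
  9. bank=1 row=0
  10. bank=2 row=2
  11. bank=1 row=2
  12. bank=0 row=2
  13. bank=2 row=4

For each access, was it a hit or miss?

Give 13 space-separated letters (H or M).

Acc 1: bank2 row3 -> MISS (open row3); precharges=0
Acc 2: bank2 row3 -> HIT
Acc 3: bank2 row1 -> MISS (open row1); precharges=1
Acc 4: bank1 row2 -> MISS (open row2); precharges=1
Acc 5: bank1 row0 -> MISS (open row0); precharges=2
Acc 6: bank1 row2 -> MISS (open row2); precharges=3
Acc 7: bank1 row3 -> MISS (open row3); precharges=4
Acc 8: bank2 row0 -> MISS (open row0); precharges=5
Acc 9: bank1 row0 -> MISS (open row0); precharges=6
Acc 10: bank2 row2 -> MISS (open row2); precharges=7
Acc 11: bank1 row2 -> MISS (open row2); precharges=8
Acc 12: bank0 row2 -> MISS (open row2); precharges=8
Acc 13: bank2 row4 -> MISS (open row4); precharges=9

Answer: M H M M M M M M M M M M M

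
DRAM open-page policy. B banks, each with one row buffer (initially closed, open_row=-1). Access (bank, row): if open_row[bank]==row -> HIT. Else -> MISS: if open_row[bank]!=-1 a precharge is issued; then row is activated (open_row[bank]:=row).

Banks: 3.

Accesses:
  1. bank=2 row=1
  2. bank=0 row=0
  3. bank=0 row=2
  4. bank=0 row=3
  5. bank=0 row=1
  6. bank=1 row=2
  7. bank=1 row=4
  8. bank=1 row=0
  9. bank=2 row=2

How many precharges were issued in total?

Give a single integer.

Acc 1: bank2 row1 -> MISS (open row1); precharges=0
Acc 2: bank0 row0 -> MISS (open row0); precharges=0
Acc 3: bank0 row2 -> MISS (open row2); precharges=1
Acc 4: bank0 row3 -> MISS (open row3); precharges=2
Acc 5: bank0 row1 -> MISS (open row1); precharges=3
Acc 6: bank1 row2 -> MISS (open row2); precharges=3
Acc 7: bank1 row4 -> MISS (open row4); precharges=4
Acc 8: bank1 row0 -> MISS (open row0); precharges=5
Acc 9: bank2 row2 -> MISS (open row2); precharges=6

Answer: 6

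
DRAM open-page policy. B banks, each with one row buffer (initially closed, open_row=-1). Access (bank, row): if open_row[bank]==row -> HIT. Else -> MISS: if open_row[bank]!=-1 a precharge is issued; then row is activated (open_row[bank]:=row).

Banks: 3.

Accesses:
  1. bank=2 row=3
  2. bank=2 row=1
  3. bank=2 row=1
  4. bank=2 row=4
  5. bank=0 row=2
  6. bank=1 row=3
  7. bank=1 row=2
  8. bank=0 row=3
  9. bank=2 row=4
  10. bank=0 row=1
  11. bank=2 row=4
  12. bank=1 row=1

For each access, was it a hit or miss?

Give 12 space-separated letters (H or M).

Answer: M M H M M M M M H M H M

Derivation:
Acc 1: bank2 row3 -> MISS (open row3); precharges=0
Acc 2: bank2 row1 -> MISS (open row1); precharges=1
Acc 3: bank2 row1 -> HIT
Acc 4: bank2 row4 -> MISS (open row4); precharges=2
Acc 5: bank0 row2 -> MISS (open row2); precharges=2
Acc 6: bank1 row3 -> MISS (open row3); precharges=2
Acc 7: bank1 row2 -> MISS (open row2); precharges=3
Acc 8: bank0 row3 -> MISS (open row3); precharges=4
Acc 9: bank2 row4 -> HIT
Acc 10: bank0 row1 -> MISS (open row1); precharges=5
Acc 11: bank2 row4 -> HIT
Acc 12: bank1 row1 -> MISS (open row1); precharges=6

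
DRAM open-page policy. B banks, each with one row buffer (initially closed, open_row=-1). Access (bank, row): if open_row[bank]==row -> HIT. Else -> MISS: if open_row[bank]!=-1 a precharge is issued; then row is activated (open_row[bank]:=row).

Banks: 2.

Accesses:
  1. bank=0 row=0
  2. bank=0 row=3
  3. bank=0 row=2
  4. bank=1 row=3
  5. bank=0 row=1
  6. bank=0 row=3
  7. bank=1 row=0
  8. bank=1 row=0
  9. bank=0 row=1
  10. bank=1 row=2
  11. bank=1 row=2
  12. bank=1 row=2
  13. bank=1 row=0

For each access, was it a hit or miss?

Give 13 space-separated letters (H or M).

Answer: M M M M M M M H M M H H M

Derivation:
Acc 1: bank0 row0 -> MISS (open row0); precharges=0
Acc 2: bank0 row3 -> MISS (open row3); precharges=1
Acc 3: bank0 row2 -> MISS (open row2); precharges=2
Acc 4: bank1 row3 -> MISS (open row3); precharges=2
Acc 5: bank0 row1 -> MISS (open row1); precharges=3
Acc 6: bank0 row3 -> MISS (open row3); precharges=4
Acc 7: bank1 row0 -> MISS (open row0); precharges=5
Acc 8: bank1 row0 -> HIT
Acc 9: bank0 row1 -> MISS (open row1); precharges=6
Acc 10: bank1 row2 -> MISS (open row2); precharges=7
Acc 11: bank1 row2 -> HIT
Acc 12: bank1 row2 -> HIT
Acc 13: bank1 row0 -> MISS (open row0); precharges=8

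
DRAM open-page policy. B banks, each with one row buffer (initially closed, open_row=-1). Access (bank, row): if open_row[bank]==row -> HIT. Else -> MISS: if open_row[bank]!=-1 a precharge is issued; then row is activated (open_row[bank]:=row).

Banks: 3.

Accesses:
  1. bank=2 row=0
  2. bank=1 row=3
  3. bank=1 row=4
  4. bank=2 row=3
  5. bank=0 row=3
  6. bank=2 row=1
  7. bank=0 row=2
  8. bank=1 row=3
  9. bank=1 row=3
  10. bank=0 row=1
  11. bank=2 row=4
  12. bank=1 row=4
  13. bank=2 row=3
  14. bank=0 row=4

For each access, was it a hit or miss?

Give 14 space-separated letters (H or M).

Acc 1: bank2 row0 -> MISS (open row0); precharges=0
Acc 2: bank1 row3 -> MISS (open row3); precharges=0
Acc 3: bank1 row4 -> MISS (open row4); precharges=1
Acc 4: bank2 row3 -> MISS (open row3); precharges=2
Acc 5: bank0 row3 -> MISS (open row3); precharges=2
Acc 6: bank2 row1 -> MISS (open row1); precharges=3
Acc 7: bank0 row2 -> MISS (open row2); precharges=4
Acc 8: bank1 row3 -> MISS (open row3); precharges=5
Acc 9: bank1 row3 -> HIT
Acc 10: bank0 row1 -> MISS (open row1); precharges=6
Acc 11: bank2 row4 -> MISS (open row4); precharges=7
Acc 12: bank1 row4 -> MISS (open row4); precharges=8
Acc 13: bank2 row3 -> MISS (open row3); precharges=9
Acc 14: bank0 row4 -> MISS (open row4); precharges=10

Answer: M M M M M M M M H M M M M M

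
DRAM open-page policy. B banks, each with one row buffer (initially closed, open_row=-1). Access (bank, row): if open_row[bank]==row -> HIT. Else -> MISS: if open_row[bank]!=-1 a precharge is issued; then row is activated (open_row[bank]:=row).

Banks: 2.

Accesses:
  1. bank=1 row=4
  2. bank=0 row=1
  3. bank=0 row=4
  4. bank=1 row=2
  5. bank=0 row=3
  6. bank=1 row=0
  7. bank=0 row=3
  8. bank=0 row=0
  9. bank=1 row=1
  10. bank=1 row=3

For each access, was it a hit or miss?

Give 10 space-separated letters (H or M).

Acc 1: bank1 row4 -> MISS (open row4); precharges=0
Acc 2: bank0 row1 -> MISS (open row1); precharges=0
Acc 3: bank0 row4 -> MISS (open row4); precharges=1
Acc 4: bank1 row2 -> MISS (open row2); precharges=2
Acc 5: bank0 row3 -> MISS (open row3); precharges=3
Acc 6: bank1 row0 -> MISS (open row0); precharges=4
Acc 7: bank0 row3 -> HIT
Acc 8: bank0 row0 -> MISS (open row0); precharges=5
Acc 9: bank1 row1 -> MISS (open row1); precharges=6
Acc 10: bank1 row3 -> MISS (open row3); precharges=7

Answer: M M M M M M H M M M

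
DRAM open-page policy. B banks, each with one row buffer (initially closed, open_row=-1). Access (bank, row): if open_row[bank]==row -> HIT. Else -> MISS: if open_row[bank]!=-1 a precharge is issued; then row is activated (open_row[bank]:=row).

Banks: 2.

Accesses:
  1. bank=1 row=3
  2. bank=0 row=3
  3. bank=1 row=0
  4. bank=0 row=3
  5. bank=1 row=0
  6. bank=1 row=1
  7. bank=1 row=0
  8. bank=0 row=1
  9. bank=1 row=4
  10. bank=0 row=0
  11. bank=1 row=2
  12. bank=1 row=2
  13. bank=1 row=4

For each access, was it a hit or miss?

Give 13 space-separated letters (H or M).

Acc 1: bank1 row3 -> MISS (open row3); precharges=0
Acc 2: bank0 row3 -> MISS (open row3); precharges=0
Acc 3: bank1 row0 -> MISS (open row0); precharges=1
Acc 4: bank0 row3 -> HIT
Acc 5: bank1 row0 -> HIT
Acc 6: bank1 row1 -> MISS (open row1); precharges=2
Acc 7: bank1 row0 -> MISS (open row0); precharges=3
Acc 8: bank0 row1 -> MISS (open row1); precharges=4
Acc 9: bank1 row4 -> MISS (open row4); precharges=5
Acc 10: bank0 row0 -> MISS (open row0); precharges=6
Acc 11: bank1 row2 -> MISS (open row2); precharges=7
Acc 12: bank1 row2 -> HIT
Acc 13: bank1 row4 -> MISS (open row4); precharges=8

Answer: M M M H H M M M M M M H M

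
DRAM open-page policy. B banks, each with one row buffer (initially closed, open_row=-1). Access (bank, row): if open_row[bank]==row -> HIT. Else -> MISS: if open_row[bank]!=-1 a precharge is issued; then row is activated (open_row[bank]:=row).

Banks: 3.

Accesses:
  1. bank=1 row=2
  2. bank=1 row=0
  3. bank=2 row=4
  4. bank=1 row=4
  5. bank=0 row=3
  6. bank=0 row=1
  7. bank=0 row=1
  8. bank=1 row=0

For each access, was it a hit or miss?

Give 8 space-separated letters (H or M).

Answer: M M M M M M H M

Derivation:
Acc 1: bank1 row2 -> MISS (open row2); precharges=0
Acc 2: bank1 row0 -> MISS (open row0); precharges=1
Acc 3: bank2 row4 -> MISS (open row4); precharges=1
Acc 4: bank1 row4 -> MISS (open row4); precharges=2
Acc 5: bank0 row3 -> MISS (open row3); precharges=2
Acc 6: bank0 row1 -> MISS (open row1); precharges=3
Acc 7: bank0 row1 -> HIT
Acc 8: bank1 row0 -> MISS (open row0); precharges=4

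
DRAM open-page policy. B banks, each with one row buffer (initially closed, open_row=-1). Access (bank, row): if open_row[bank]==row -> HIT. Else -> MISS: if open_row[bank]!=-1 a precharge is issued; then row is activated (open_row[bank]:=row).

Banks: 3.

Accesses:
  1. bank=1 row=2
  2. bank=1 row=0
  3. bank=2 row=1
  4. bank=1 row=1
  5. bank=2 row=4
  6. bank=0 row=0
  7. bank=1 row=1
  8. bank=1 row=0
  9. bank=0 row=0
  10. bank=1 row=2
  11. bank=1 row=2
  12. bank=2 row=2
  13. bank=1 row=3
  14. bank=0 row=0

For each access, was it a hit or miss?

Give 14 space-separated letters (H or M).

Answer: M M M M M M H M H M H M M H

Derivation:
Acc 1: bank1 row2 -> MISS (open row2); precharges=0
Acc 2: bank1 row0 -> MISS (open row0); precharges=1
Acc 3: bank2 row1 -> MISS (open row1); precharges=1
Acc 4: bank1 row1 -> MISS (open row1); precharges=2
Acc 5: bank2 row4 -> MISS (open row4); precharges=3
Acc 6: bank0 row0 -> MISS (open row0); precharges=3
Acc 7: bank1 row1 -> HIT
Acc 8: bank1 row0 -> MISS (open row0); precharges=4
Acc 9: bank0 row0 -> HIT
Acc 10: bank1 row2 -> MISS (open row2); precharges=5
Acc 11: bank1 row2 -> HIT
Acc 12: bank2 row2 -> MISS (open row2); precharges=6
Acc 13: bank1 row3 -> MISS (open row3); precharges=7
Acc 14: bank0 row0 -> HIT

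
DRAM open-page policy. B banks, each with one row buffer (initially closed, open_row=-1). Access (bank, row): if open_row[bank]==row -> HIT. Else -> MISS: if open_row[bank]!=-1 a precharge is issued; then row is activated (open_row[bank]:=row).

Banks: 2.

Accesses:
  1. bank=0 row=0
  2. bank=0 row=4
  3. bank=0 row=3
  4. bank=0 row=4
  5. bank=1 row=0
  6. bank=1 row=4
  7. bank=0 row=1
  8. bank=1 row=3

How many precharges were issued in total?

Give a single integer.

Answer: 6

Derivation:
Acc 1: bank0 row0 -> MISS (open row0); precharges=0
Acc 2: bank0 row4 -> MISS (open row4); precharges=1
Acc 3: bank0 row3 -> MISS (open row3); precharges=2
Acc 4: bank0 row4 -> MISS (open row4); precharges=3
Acc 5: bank1 row0 -> MISS (open row0); precharges=3
Acc 6: bank1 row4 -> MISS (open row4); precharges=4
Acc 7: bank0 row1 -> MISS (open row1); precharges=5
Acc 8: bank1 row3 -> MISS (open row3); precharges=6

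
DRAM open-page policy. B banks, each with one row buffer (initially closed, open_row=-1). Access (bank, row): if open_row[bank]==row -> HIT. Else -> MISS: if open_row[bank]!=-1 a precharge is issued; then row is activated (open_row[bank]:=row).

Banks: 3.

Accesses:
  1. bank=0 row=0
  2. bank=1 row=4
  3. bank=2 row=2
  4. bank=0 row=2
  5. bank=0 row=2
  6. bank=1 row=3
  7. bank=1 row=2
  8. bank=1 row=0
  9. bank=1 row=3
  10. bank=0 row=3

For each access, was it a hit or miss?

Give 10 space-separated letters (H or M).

Answer: M M M M H M M M M M

Derivation:
Acc 1: bank0 row0 -> MISS (open row0); precharges=0
Acc 2: bank1 row4 -> MISS (open row4); precharges=0
Acc 3: bank2 row2 -> MISS (open row2); precharges=0
Acc 4: bank0 row2 -> MISS (open row2); precharges=1
Acc 5: bank0 row2 -> HIT
Acc 6: bank1 row3 -> MISS (open row3); precharges=2
Acc 7: bank1 row2 -> MISS (open row2); precharges=3
Acc 8: bank1 row0 -> MISS (open row0); precharges=4
Acc 9: bank1 row3 -> MISS (open row3); precharges=5
Acc 10: bank0 row3 -> MISS (open row3); precharges=6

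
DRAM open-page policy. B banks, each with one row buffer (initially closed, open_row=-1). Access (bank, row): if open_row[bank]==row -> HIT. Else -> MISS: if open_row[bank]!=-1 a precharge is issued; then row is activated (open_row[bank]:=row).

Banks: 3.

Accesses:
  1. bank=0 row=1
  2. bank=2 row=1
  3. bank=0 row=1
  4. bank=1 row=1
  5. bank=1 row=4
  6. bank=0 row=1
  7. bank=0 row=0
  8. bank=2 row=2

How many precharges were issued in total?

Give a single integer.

Acc 1: bank0 row1 -> MISS (open row1); precharges=0
Acc 2: bank2 row1 -> MISS (open row1); precharges=0
Acc 3: bank0 row1 -> HIT
Acc 4: bank1 row1 -> MISS (open row1); precharges=0
Acc 5: bank1 row4 -> MISS (open row4); precharges=1
Acc 6: bank0 row1 -> HIT
Acc 7: bank0 row0 -> MISS (open row0); precharges=2
Acc 8: bank2 row2 -> MISS (open row2); precharges=3

Answer: 3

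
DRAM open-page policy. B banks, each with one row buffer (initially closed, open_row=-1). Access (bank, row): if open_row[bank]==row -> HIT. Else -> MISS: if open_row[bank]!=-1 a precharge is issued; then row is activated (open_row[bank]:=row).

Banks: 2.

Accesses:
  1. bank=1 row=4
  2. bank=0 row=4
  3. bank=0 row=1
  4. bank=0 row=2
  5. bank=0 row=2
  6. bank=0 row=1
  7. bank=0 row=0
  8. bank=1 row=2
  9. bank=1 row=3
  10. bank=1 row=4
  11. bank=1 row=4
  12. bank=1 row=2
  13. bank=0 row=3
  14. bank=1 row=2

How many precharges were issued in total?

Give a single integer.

Answer: 9

Derivation:
Acc 1: bank1 row4 -> MISS (open row4); precharges=0
Acc 2: bank0 row4 -> MISS (open row4); precharges=0
Acc 3: bank0 row1 -> MISS (open row1); precharges=1
Acc 4: bank0 row2 -> MISS (open row2); precharges=2
Acc 5: bank0 row2 -> HIT
Acc 6: bank0 row1 -> MISS (open row1); precharges=3
Acc 7: bank0 row0 -> MISS (open row0); precharges=4
Acc 8: bank1 row2 -> MISS (open row2); precharges=5
Acc 9: bank1 row3 -> MISS (open row3); precharges=6
Acc 10: bank1 row4 -> MISS (open row4); precharges=7
Acc 11: bank1 row4 -> HIT
Acc 12: bank1 row2 -> MISS (open row2); precharges=8
Acc 13: bank0 row3 -> MISS (open row3); precharges=9
Acc 14: bank1 row2 -> HIT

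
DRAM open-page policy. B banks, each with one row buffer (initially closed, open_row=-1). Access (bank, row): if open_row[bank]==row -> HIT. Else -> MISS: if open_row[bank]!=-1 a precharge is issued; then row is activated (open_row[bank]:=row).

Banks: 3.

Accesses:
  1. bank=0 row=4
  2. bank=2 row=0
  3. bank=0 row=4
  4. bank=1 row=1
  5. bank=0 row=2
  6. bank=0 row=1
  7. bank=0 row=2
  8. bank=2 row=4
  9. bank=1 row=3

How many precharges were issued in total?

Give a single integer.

Acc 1: bank0 row4 -> MISS (open row4); precharges=0
Acc 2: bank2 row0 -> MISS (open row0); precharges=0
Acc 3: bank0 row4 -> HIT
Acc 4: bank1 row1 -> MISS (open row1); precharges=0
Acc 5: bank0 row2 -> MISS (open row2); precharges=1
Acc 6: bank0 row1 -> MISS (open row1); precharges=2
Acc 7: bank0 row2 -> MISS (open row2); precharges=3
Acc 8: bank2 row4 -> MISS (open row4); precharges=4
Acc 9: bank1 row3 -> MISS (open row3); precharges=5

Answer: 5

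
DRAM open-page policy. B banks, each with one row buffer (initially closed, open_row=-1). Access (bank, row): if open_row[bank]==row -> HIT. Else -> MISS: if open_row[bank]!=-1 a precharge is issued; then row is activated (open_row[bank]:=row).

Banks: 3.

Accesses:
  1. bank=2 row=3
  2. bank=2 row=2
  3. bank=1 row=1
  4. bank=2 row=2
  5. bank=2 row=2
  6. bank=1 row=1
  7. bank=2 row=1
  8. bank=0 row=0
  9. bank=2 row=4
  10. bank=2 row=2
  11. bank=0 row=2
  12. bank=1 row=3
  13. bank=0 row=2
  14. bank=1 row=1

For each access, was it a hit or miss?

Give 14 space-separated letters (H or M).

Acc 1: bank2 row3 -> MISS (open row3); precharges=0
Acc 2: bank2 row2 -> MISS (open row2); precharges=1
Acc 3: bank1 row1 -> MISS (open row1); precharges=1
Acc 4: bank2 row2 -> HIT
Acc 5: bank2 row2 -> HIT
Acc 6: bank1 row1 -> HIT
Acc 7: bank2 row1 -> MISS (open row1); precharges=2
Acc 8: bank0 row0 -> MISS (open row0); precharges=2
Acc 9: bank2 row4 -> MISS (open row4); precharges=3
Acc 10: bank2 row2 -> MISS (open row2); precharges=4
Acc 11: bank0 row2 -> MISS (open row2); precharges=5
Acc 12: bank1 row3 -> MISS (open row3); precharges=6
Acc 13: bank0 row2 -> HIT
Acc 14: bank1 row1 -> MISS (open row1); precharges=7

Answer: M M M H H H M M M M M M H M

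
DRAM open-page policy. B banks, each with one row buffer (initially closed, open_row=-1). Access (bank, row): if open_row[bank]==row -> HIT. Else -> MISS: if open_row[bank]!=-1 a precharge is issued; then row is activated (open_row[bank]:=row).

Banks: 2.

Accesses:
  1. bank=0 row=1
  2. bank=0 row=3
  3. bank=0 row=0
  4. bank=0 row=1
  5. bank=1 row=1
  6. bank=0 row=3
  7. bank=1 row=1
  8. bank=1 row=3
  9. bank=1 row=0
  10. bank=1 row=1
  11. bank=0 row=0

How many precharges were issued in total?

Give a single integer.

Acc 1: bank0 row1 -> MISS (open row1); precharges=0
Acc 2: bank0 row3 -> MISS (open row3); precharges=1
Acc 3: bank0 row0 -> MISS (open row0); precharges=2
Acc 4: bank0 row1 -> MISS (open row1); precharges=3
Acc 5: bank1 row1 -> MISS (open row1); precharges=3
Acc 6: bank0 row3 -> MISS (open row3); precharges=4
Acc 7: bank1 row1 -> HIT
Acc 8: bank1 row3 -> MISS (open row3); precharges=5
Acc 9: bank1 row0 -> MISS (open row0); precharges=6
Acc 10: bank1 row1 -> MISS (open row1); precharges=7
Acc 11: bank0 row0 -> MISS (open row0); precharges=8

Answer: 8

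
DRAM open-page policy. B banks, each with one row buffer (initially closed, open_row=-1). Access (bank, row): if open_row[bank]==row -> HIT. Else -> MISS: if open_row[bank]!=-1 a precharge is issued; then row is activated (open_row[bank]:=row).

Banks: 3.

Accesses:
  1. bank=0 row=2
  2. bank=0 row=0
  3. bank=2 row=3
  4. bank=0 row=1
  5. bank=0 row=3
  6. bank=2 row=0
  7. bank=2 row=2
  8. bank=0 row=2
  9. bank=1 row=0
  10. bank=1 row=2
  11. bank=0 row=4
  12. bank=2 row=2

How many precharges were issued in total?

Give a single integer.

Acc 1: bank0 row2 -> MISS (open row2); precharges=0
Acc 2: bank0 row0 -> MISS (open row0); precharges=1
Acc 3: bank2 row3 -> MISS (open row3); precharges=1
Acc 4: bank0 row1 -> MISS (open row1); precharges=2
Acc 5: bank0 row3 -> MISS (open row3); precharges=3
Acc 6: bank2 row0 -> MISS (open row0); precharges=4
Acc 7: bank2 row2 -> MISS (open row2); precharges=5
Acc 8: bank0 row2 -> MISS (open row2); precharges=6
Acc 9: bank1 row0 -> MISS (open row0); precharges=6
Acc 10: bank1 row2 -> MISS (open row2); precharges=7
Acc 11: bank0 row4 -> MISS (open row4); precharges=8
Acc 12: bank2 row2 -> HIT

Answer: 8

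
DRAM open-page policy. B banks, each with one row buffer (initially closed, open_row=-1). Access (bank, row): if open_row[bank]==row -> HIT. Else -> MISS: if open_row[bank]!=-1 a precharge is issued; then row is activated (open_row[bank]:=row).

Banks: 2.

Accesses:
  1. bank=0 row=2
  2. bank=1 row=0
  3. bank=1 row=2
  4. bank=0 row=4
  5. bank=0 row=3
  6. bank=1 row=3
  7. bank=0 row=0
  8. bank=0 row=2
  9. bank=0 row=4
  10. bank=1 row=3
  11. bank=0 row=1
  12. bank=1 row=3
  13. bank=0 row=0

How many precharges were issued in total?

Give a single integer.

Acc 1: bank0 row2 -> MISS (open row2); precharges=0
Acc 2: bank1 row0 -> MISS (open row0); precharges=0
Acc 3: bank1 row2 -> MISS (open row2); precharges=1
Acc 4: bank0 row4 -> MISS (open row4); precharges=2
Acc 5: bank0 row3 -> MISS (open row3); precharges=3
Acc 6: bank1 row3 -> MISS (open row3); precharges=4
Acc 7: bank0 row0 -> MISS (open row0); precharges=5
Acc 8: bank0 row2 -> MISS (open row2); precharges=6
Acc 9: bank0 row4 -> MISS (open row4); precharges=7
Acc 10: bank1 row3 -> HIT
Acc 11: bank0 row1 -> MISS (open row1); precharges=8
Acc 12: bank1 row3 -> HIT
Acc 13: bank0 row0 -> MISS (open row0); precharges=9

Answer: 9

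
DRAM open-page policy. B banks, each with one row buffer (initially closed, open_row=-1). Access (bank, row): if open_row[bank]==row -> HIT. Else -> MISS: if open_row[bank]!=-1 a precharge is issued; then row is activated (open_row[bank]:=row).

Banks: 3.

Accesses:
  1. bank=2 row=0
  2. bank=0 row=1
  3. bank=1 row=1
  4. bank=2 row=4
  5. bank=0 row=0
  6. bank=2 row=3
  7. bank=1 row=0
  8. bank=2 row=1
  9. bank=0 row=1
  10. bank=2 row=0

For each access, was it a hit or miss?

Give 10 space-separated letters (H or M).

Acc 1: bank2 row0 -> MISS (open row0); precharges=0
Acc 2: bank0 row1 -> MISS (open row1); precharges=0
Acc 3: bank1 row1 -> MISS (open row1); precharges=0
Acc 4: bank2 row4 -> MISS (open row4); precharges=1
Acc 5: bank0 row0 -> MISS (open row0); precharges=2
Acc 6: bank2 row3 -> MISS (open row3); precharges=3
Acc 7: bank1 row0 -> MISS (open row0); precharges=4
Acc 8: bank2 row1 -> MISS (open row1); precharges=5
Acc 9: bank0 row1 -> MISS (open row1); precharges=6
Acc 10: bank2 row0 -> MISS (open row0); precharges=7

Answer: M M M M M M M M M M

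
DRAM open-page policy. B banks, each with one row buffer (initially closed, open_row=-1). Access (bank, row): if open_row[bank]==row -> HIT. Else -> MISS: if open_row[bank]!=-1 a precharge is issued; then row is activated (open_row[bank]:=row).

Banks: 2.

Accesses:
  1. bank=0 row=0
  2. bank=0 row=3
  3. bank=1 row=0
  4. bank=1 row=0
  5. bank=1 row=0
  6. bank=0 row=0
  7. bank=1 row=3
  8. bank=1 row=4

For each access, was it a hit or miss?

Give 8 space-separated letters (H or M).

Answer: M M M H H M M M

Derivation:
Acc 1: bank0 row0 -> MISS (open row0); precharges=0
Acc 2: bank0 row3 -> MISS (open row3); precharges=1
Acc 3: bank1 row0 -> MISS (open row0); precharges=1
Acc 4: bank1 row0 -> HIT
Acc 5: bank1 row0 -> HIT
Acc 6: bank0 row0 -> MISS (open row0); precharges=2
Acc 7: bank1 row3 -> MISS (open row3); precharges=3
Acc 8: bank1 row4 -> MISS (open row4); precharges=4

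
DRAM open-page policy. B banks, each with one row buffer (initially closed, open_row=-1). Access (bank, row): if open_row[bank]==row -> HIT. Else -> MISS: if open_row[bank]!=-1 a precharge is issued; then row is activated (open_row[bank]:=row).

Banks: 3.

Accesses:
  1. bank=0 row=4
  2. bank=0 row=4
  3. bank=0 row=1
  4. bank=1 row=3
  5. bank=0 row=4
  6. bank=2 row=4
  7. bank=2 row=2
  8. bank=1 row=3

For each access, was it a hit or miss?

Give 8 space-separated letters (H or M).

Answer: M H M M M M M H

Derivation:
Acc 1: bank0 row4 -> MISS (open row4); precharges=0
Acc 2: bank0 row4 -> HIT
Acc 3: bank0 row1 -> MISS (open row1); precharges=1
Acc 4: bank1 row3 -> MISS (open row3); precharges=1
Acc 5: bank0 row4 -> MISS (open row4); precharges=2
Acc 6: bank2 row4 -> MISS (open row4); precharges=2
Acc 7: bank2 row2 -> MISS (open row2); precharges=3
Acc 8: bank1 row3 -> HIT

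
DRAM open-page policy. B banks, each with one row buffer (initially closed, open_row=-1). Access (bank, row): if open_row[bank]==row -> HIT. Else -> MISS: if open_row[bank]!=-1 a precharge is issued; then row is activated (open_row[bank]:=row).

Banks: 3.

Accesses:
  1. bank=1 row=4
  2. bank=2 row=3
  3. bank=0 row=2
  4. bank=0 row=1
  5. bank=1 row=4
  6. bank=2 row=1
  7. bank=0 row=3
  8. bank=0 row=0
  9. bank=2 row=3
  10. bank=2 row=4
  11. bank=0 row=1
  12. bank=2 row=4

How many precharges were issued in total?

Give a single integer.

Answer: 7

Derivation:
Acc 1: bank1 row4 -> MISS (open row4); precharges=0
Acc 2: bank2 row3 -> MISS (open row3); precharges=0
Acc 3: bank0 row2 -> MISS (open row2); precharges=0
Acc 4: bank0 row1 -> MISS (open row1); precharges=1
Acc 5: bank1 row4 -> HIT
Acc 6: bank2 row1 -> MISS (open row1); precharges=2
Acc 7: bank0 row3 -> MISS (open row3); precharges=3
Acc 8: bank0 row0 -> MISS (open row0); precharges=4
Acc 9: bank2 row3 -> MISS (open row3); precharges=5
Acc 10: bank2 row4 -> MISS (open row4); precharges=6
Acc 11: bank0 row1 -> MISS (open row1); precharges=7
Acc 12: bank2 row4 -> HIT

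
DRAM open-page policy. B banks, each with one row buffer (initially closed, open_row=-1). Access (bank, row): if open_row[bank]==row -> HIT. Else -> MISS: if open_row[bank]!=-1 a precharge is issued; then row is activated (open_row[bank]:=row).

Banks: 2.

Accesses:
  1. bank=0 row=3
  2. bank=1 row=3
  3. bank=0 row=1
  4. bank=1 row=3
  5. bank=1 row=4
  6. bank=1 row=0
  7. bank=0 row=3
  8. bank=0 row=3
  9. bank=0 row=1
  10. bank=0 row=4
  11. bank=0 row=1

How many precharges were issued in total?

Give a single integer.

Answer: 7

Derivation:
Acc 1: bank0 row3 -> MISS (open row3); precharges=0
Acc 2: bank1 row3 -> MISS (open row3); precharges=0
Acc 3: bank0 row1 -> MISS (open row1); precharges=1
Acc 4: bank1 row3 -> HIT
Acc 5: bank1 row4 -> MISS (open row4); precharges=2
Acc 6: bank1 row0 -> MISS (open row0); precharges=3
Acc 7: bank0 row3 -> MISS (open row3); precharges=4
Acc 8: bank0 row3 -> HIT
Acc 9: bank0 row1 -> MISS (open row1); precharges=5
Acc 10: bank0 row4 -> MISS (open row4); precharges=6
Acc 11: bank0 row1 -> MISS (open row1); precharges=7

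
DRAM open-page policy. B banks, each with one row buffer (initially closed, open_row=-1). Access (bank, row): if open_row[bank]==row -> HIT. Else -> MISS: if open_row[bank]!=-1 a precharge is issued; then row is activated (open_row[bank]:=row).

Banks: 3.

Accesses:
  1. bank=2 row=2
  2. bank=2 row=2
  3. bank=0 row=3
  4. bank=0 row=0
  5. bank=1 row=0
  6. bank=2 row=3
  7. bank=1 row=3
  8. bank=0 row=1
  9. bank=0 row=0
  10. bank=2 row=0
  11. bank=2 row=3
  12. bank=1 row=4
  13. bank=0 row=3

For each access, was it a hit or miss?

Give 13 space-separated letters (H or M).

Answer: M H M M M M M M M M M M M

Derivation:
Acc 1: bank2 row2 -> MISS (open row2); precharges=0
Acc 2: bank2 row2 -> HIT
Acc 3: bank0 row3 -> MISS (open row3); precharges=0
Acc 4: bank0 row0 -> MISS (open row0); precharges=1
Acc 5: bank1 row0 -> MISS (open row0); precharges=1
Acc 6: bank2 row3 -> MISS (open row3); precharges=2
Acc 7: bank1 row3 -> MISS (open row3); precharges=3
Acc 8: bank0 row1 -> MISS (open row1); precharges=4
Acc 9: bank0 row0 -> MISS (open row0); precharges=5
Acc 10: bank2 row0 -> MISS (open row0); precharges=6
Acc 11: bank2 row3 -> MISS (open row3); precharges=7
Acc 12: bank1 row4 -> MISS (open row4); precharges=8
Acc 13: bank0 row3 -> MISS (open row3); precharges=9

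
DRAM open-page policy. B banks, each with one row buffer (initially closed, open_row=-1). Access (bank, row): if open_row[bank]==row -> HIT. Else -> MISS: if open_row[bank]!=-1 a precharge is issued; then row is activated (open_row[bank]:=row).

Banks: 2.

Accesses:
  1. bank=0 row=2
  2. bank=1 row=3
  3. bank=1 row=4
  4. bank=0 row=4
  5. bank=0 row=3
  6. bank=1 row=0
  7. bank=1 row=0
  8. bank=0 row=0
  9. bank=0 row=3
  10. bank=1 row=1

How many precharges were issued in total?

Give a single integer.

Acc 1: bank0 row2 -> MISS (open row2); precharges=0
Acc 2: bank1 row3 -> MISS (open row3); precharges=0
Acc 3: bank1 row4 -> MISS (open row4); precharges=1
Acc 4: bank0 row4 -> MISS (open row4); precharges=2
Acc 5: bank0 row3 -> MISS (open row3); precharges=3
Acc 6: bank1 row0 -> MISS (open row0); precharges=4
Acc 7: bank1 row0 -> HIT
Acc 8: bank0 row0 -> MISS (open row0); precharges=5
Acc 9: bank0 row3 -> MISS (open row3); precharges=6
Acc 10: bank1 row1 -> MISS (open row1); precharges=7

Answer: 7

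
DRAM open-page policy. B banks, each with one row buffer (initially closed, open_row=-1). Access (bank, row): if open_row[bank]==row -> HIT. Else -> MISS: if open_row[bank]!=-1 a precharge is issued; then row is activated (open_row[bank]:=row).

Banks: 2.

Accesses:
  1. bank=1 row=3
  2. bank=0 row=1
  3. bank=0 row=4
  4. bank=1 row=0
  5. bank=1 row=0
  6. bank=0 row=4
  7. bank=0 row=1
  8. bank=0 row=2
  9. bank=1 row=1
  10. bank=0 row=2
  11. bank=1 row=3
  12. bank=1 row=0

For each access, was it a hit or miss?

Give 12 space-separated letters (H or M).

Acc 1: bank1 row3 -> MISS (open row3); precharges=0
Acc 2: bank0 row1 -> MISS (open row1); precharges=0
Acc 3: bank0 row4 -> MISS (open row4); precharges=1
Acc 4: bank1 row0 -> MISS (open row0); precharges=2
Acc 5: bank1 row0 -> HIT
Acc 6: bank0 row4 -> HIT
Acc 7: bank0 row1 -> MISS (open row1); precharges=3
Acc 8: bank0 row2 -> MISS (open row2); precharges=4
Acc 9: bank1 row1 -> MISS (open row1); precharges=5
Acc 10: bank0 row2 -> HIT
Acc 11: bank1 row3 -> MISS (open row3); precharges=6
Acc 12: bank1 row0 -> MISS (open row0); precharges=7

Answer: M M M M H H M M M H M M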